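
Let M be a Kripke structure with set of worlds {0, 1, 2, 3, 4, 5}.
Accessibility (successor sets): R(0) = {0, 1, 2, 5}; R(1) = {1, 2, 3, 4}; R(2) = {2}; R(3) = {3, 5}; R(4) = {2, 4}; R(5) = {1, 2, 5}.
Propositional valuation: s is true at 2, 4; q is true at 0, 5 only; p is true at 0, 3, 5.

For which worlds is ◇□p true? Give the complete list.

Recall that □ψ holds at a world iff ψ holds at every accessible world, and ◇ψ holds iff ψ holds at some accessible world.
Let φ = ◇□p. Evaluate φ at each world:
  0 (successors {0, 1, 2, 5}): φ is false.
  1 (successors {1, 2, 3, 4}): φ is true.
  2 (successors {2}): φ is false.
  3 (successors {3, 5}): φ is true.
  4 (successors {2, 4}): φ is false.
  5 (successors {1, 2, 5}): φ is false.
For instance, at 1:
  At 1: ◇□p requires □p at some successor in {1, 2, 3, 4}.
    □p holds at 3, so ◇□p is true at 1.
      At 3: □p requires p at every successor {3, 5}.
        At 3: p is true.
        At 5: p is true.
      So □p is true at 3.
Satisfying worlds: {1, 3}

1, 3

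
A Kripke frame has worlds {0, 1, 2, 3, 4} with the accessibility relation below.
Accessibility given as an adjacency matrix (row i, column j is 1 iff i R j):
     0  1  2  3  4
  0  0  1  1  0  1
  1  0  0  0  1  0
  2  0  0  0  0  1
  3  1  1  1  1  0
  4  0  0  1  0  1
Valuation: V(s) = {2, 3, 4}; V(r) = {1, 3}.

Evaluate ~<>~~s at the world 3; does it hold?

No

Recall that <>ψ holds at a world iff ψ holds at some accessible world.
At 3: <>~~s is true, so ~<>~~s is false.
  At 3: <>~~s requires ~~s at some successor in {0, 1, 2, 3}.
    ~~s holds at 2, so <>~~s is true at 3.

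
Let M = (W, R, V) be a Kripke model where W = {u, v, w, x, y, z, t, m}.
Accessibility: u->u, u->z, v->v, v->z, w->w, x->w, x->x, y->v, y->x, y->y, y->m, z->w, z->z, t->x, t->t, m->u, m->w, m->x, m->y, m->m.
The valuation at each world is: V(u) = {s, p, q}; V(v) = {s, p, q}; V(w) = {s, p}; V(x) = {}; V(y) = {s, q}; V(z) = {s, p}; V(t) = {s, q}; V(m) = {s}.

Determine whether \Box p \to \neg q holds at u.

Recall that \Box ψ holds at a world iff ψ holds at every accessible world, and \Diamond ψ holds iff ψ holds at some accessible world.
At u: \Box p is true, \neg q is false, so \Box p \to \neg q is false.
  At u: \Box p requires p at every successor {u, z}.
    At u: p is true.
    At z: p is true.
  So \Box p is true at u.

No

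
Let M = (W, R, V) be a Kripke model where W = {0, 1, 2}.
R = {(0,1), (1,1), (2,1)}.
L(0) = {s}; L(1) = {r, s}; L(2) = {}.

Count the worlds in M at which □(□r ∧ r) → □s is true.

Let φ = □(□r ∧ r) → □s. Evaluate φ at each world:
  0 (successors {1}): φ is true.
  1 (successors {1}): φ is true.
  2 (successors {1}): φ is true.
For instance, at 1:
  At 1: □(□r ∧ r) is true, □s is true, so □(□r ∧ r) → □s is true.
    At 1: □(□r ∧ r) requires □r ∧ r at every successor {1}.
      At 1: □r ∧ r is true.
    So □(□r ∧ r) is true at 1.
    At 1: □s requires s at every successor {1}.
      At 1: s is true.
    So □s is true at 1.
Satisfying worlds: {0, 1, 2}

3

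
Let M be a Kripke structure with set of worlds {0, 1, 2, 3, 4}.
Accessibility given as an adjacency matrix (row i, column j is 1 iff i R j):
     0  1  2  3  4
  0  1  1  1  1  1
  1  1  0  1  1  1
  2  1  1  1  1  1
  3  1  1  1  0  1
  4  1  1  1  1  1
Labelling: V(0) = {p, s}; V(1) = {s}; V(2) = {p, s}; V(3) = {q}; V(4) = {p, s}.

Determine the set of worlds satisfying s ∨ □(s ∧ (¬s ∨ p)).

Let φ = s ∨ □(s ∧ (¬s ∨ p)). Evaluate φ at each world:
  0 (successors {0, 1, 2, 3, 4}): φ is true.
  1 (successors {0, 2, 3, 4}): φ is true.
  2 (successors {0, 1, 2, 3, 4}): φ is true.
  3 (successors {0, 1, 2, 4}): φ is false.
  4 (successors {0, 1, 2, 3, 4}): φ is true.
For instance, at 0:
  At 0: s is true, □(s ∧ (¬s ∨ p)) is false, so s ∨ □(s ∧ (¬s ∨ p)) is true.
    At 0: □(s ∧ (¬s ∨ p)) requires s ∧ (¬s ∨ p) at every successor {0, 1, 2, 3, 4}.
      s ∧ (¬s ∨ p) fails at 1, so □(s ∧ (¬s ∨ p)) is false at 0.
Satisfying worlds: {0, 1, 2, 4}

0, 1, 2, 4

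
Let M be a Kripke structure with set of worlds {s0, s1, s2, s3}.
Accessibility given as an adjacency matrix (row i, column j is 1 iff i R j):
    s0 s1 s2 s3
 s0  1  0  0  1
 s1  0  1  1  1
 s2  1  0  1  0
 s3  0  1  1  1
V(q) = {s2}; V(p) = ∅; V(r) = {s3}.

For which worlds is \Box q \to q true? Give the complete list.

Let φ = \Box q \to q. Evaluate φ at each world:
  s0 (successors {s0, s3}): φ is true.
  s1 (successors {s1, s2, s3}): φ is true.
  s2 (successors {s0, s2}): φ is true.
  s3 (successors {s1, s2, s3}): φ is true.
For instance, at s0:
  At s0: \Box q is false, q is false, so \Box q \to q is true.
    At s0: \Box q requires q at every successor {s0, s3}.
      q fails at s0, so \Box q is false at s0.
Satisfying worlds: {s0, s1, s2, s3}

s0, s1, s2, s3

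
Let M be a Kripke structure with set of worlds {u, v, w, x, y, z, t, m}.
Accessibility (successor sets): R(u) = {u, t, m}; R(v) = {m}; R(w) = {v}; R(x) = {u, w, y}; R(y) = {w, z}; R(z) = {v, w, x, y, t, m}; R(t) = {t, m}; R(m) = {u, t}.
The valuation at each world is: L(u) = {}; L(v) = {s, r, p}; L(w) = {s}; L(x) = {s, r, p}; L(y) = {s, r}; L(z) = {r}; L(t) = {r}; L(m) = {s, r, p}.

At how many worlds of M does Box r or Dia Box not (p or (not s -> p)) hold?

Let φ = Box r or Dia Box not (p or (not s -> p)). Evaluate φ at each world:
  u (successors {u, t, m}): φ is true.
  v (successors {m}): φ is true.
  w (successors {v}): φ is true.
  x (successors {u, w, y}): φ is false.
  y (successors {w, z}): φ is false.
  z (successors {v, w, x, y, t, m}): φ is true.
  t (successors {t, m}): φ is true.
  m (successors {u, t}): φ is false.
For instance, at x:
  At x: Box r is false, Dia Box not (p or (not s -> p)) is false, so Box r or Dia Box not (p or (not s -> p)) is false.
    At x: Box r requires r at every successor {u, w, y}.
      r fails at u, so Box r is false at x.
    At x: Dia Box not (p or (not s -> p)) requires Box not (p or (not s -> p)) at some successor in {u, w, y}.
      At u: Box not (p or (not s -> p)) is false.
      At w: Box not (p or (not s -> p)) is false.
      At y: Box not (p or (not s -> p)) is false.
    So Dia Box not (p or (not s -> p)) is false at x.
Satisfying worlds: {u, v, w, z, t}

5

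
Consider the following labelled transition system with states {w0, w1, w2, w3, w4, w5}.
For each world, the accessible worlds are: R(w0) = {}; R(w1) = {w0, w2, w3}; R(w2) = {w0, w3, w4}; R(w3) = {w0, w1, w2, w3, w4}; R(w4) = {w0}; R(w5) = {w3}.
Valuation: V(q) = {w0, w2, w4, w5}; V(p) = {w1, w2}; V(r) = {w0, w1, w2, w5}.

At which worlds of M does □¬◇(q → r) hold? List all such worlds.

Recall that □ψ holds at a world iff ψ holds at every accessible world, and ◇ψ holds iff ψ holds at some accessible world.
Let φ = □¬◇(q → r). Evaluate φ at each world:
  w0 (successors ∅): φ is true.
  w1 (successors {w0, w2, w3}): φ is false.
  w2 (successors {w0, w3, w4}): φ is false.
  w3 (successors {w0, w1, w2, w3, w4}): φ is false.
  w4 (successors {w0}): φ is true.
  w5 (successors {w3}): φ is false.
For instance, at w1:
  At w1: □¬◇(q → r) requires ¬◇(q → r) at every successor {w0, w2, w3}.
    ¬◇(q → r) fails at w2, so □¬◇(q → r) is false at w1.
      At w2: ◇(q → r) is true, so ¬◇(q → r) is false.
Satisfying worlds: {w0, w4}

w0, w4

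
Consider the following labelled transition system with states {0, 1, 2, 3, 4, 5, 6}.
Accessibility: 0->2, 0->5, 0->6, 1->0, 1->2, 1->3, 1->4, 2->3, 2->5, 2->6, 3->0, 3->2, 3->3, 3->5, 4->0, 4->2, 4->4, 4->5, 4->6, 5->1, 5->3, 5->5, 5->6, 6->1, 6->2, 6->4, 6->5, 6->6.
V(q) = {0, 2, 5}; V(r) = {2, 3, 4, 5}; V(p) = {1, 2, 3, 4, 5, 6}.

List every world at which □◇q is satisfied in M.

0, 1, 2, 3, 4, 5, 6

Recall that □ψ holds at a world iff ψ holds at every accessible world, and ◇ψ holds iff ψ holds at some accessible world.
Let φ = □◇q. Evaluate φ at each world:
  0 (successors {2, 5, 6}): φ is true.
  1 (successors {0, 2, 3, 4}): φ is true.
  2 (successors {3, 5, 6}): φ is true.
  3 (successors {0, 2, 3, 5}): φ is true.
  4 (successors {0, 2, 4, 5, 6}): φ is true.
  5 (successors {1, 3, 5, 6}): φ is true.
  6 (successors {1, 2, 4, 5, 6}): φ is true.
For instance, at 4:
  At 4: □◇q requires ◇q at every successor {0, 2, 4, 5, 6}.
    At 0: ◇q is true.
    At 2: ◇q is true.
    At 4: ◇q is true.
    At 5: ◇q is true.
    At 6: ◇q is true.
  So □◇q is true at 4.
Satisfying worlds: {0, 1, 2, 3, 4, 5, 6}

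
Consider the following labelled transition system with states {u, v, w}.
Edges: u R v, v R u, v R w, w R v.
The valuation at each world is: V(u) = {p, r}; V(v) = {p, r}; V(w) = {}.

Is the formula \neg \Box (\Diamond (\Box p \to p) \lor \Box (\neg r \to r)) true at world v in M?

Recall that \Box ψ holds at a world iff ψ holds at every accessible world, and \Diamond ψ holds iff ψ holds at some accessible world.
At v: \Box (\Diamond (\Box p \to p) \lor \Box (\neg r \to r)) is true, so \neg \Box (\Diamond (\Box p \to p) \lor \Box (\neg r \to r)) is false.
  At v: \Box (\Diamond (\Box p \to p) \lor \Box (\neg r \to r)) requires \Diamond (\Box p \to p) \lor \Box (\neg r \to r) at every successor {u, w}.
      At u: \Diamond (\Box p \to p) is true, \Box (\neg r \to r) is true, so \Diamond (\Box p \to p) \lor \Box (\neg r \to r) is true.
      At w: \Diamond (\Box p \to p) is true, \Box (\neg r \to r) is true, so \Diamond (\Box p \to p) \lor \Box (\neg r \to r) is true.
  So \Box (\Diamond (\Box p \to p) \lor \Box (\neg r \to r)) is true at v.

No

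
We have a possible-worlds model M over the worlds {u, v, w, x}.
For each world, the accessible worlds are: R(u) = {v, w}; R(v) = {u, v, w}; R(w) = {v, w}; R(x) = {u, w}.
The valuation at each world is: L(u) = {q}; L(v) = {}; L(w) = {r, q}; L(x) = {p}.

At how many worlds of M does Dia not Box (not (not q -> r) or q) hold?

Let φ = Dia not Box (not (not q -> r) or q). Evaluate φ at each world:
  u (successors {v, w}): φ is false.
  v (successors {u, v, w}): φ is false.
  w (successors {v, w}): φ is false.
  x (successors {u, w}): φ is false.
For instance, at w:
  At w: Dia not Box (not (not q -> r) or q) requires not Box (not (not q -> r) or q) at some successor in {v, w}.
    At v: not Box (not (not q -> r) or q) is false.
    At w: not Box (not (not q -> r) or q) is false.
  So Dia not Box (not (not q -> r) or q) is false at w.
Satisfying worlds: none.

0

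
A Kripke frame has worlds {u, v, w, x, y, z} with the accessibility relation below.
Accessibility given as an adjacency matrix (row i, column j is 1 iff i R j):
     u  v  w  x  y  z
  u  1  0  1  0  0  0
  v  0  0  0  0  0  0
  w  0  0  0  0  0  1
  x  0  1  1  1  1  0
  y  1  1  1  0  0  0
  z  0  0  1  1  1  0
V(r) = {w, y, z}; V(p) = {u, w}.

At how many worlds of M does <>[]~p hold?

4

Let φ = <>[]~p. Evaluate φ at each world:
  u (successors {u, w}): φ is true.
  v (successors ∅): φ is false.
  w (successors {z}): φ is false.
  x (successors {v, w, x, y}): φ is true.
  y (successors {u, v, w}): φ is true.
  z (successors {w, x, y}): φ is true.
For instance, at x:
  At x: <>[]~p requires []~p at some successor in {v, w, x, y}.
    []~p holds at v, so <>[]~p is true at x.
      At v: no accessible worlds, so []~p holds vacuously.
Satisfying worlds: {u, x, y, z}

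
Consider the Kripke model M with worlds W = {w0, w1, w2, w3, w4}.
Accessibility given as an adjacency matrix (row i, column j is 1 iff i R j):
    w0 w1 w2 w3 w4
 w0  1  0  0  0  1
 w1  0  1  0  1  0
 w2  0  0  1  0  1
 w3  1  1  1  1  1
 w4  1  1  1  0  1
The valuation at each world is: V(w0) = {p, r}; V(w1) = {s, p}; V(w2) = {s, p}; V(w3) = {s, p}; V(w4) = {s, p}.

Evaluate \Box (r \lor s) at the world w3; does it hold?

Yes

At w3: \Box (r \lor s) requires r \lor s at every successor {w0, w1, w2, w3, w4}.
  At w0: r \lor s is true.
  At w1: r \lor s is true.
  At w2: r \lor s is true.
  At w3: r \lor s is true.
  At w4: r \lor s is true.
So \Box (r \lor s) is true at w3.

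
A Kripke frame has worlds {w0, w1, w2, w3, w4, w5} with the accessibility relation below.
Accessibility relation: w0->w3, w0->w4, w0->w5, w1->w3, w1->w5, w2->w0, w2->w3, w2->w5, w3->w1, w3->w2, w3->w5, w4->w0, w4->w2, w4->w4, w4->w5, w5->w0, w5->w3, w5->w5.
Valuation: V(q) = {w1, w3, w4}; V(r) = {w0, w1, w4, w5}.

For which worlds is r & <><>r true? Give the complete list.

Let φ = r & <><>r. Evaluate φ at each world:
  w0 (successors {w3, w4, w5}): φ is true.
  w1 (successors {w3, w5}): φ is true.
  w2 (successors {w0, w3, w5}): φ is false.
  w3 (successors {w1, w2, w5}): φ is false.
  w4 (successors {w0, w2, w4, w5}): φ is true.
  w5 (successors {w0, w3, w5}): φ is true.
For instance, at w1:
  At w1: r is true, <><>r is true, so r & <><>r is true.
    At w1: <><>r requires <>r at some successor in {w3, w5}.
      <>r holds at w3, so <><>r is true at w1.
Satisfying worlds: {w0, w1, w4, w5}

w0, w1, w4, w5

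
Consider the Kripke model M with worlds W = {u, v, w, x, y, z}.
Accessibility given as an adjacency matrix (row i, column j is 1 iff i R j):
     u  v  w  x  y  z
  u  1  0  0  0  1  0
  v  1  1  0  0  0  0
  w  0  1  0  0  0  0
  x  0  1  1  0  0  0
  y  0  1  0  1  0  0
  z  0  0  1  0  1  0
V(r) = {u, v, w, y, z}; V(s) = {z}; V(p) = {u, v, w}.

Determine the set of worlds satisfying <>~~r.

u, v, w, x, y, z

Let φ = <>~~r. Evaluate φ at each world:
  u (successors {u, y}): φ is true.
  v (successors {u, v}): φ is true.
  w (successors {v}): φ is true.
  x (successors {v, w}): φ is true.
  y (successors {v, x}): φ is true.
  z (successors {w, y}): φ is true.
For instance, at u:
  At u: <>~~r requires ~~r at some successor in {u, y}.
    ~~r holds at u, so <>~~r is true at u.
Satisfying worlds: {u, v, w, x, y, z}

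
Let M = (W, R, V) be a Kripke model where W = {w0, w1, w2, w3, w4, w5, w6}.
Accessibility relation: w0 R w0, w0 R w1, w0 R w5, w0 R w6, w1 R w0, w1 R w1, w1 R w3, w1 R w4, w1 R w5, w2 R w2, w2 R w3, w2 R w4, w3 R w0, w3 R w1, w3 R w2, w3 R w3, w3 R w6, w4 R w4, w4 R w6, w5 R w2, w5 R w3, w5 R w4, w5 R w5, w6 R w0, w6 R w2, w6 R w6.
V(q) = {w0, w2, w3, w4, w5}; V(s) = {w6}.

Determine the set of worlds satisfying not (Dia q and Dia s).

w1, w2, w5

Let φ = not (Dia q and Dia s). Evaluate φ at each world:
  w0 (successors {w0, w1, w5, w6}): φ is false.
  w1 (successors {w0, w1, w3, w4, w5}): φ is true.
  w2 (successors {w2, w3, w4}): φ is true.
  w3 (successors {w0, w1, w2, w3, w6}): φ is false.
  w4 (successors {w4, w6}): φ is false.
  w5 (successors {w2, w3, w4, w5}): φ is true.
  w6 (successors {w0, w2, w6}): φ is false.
For instance, at w3:
  At w3: Dia q and Dia s is true, so not (Dia q and Dia s) is false.
    At w3: Dia q is true, Dia s is true, so Dia q and Dia s is true.
      At w3: Dia q requires q at some successor in {w0, w1, w2, w3, w6}.
        q holds at w0, so Dia q is true at w3.
      At w3: Dia s requires s at some successor in {w0, w1, w2, w3, w6}.
        s holds at w6, so Dia s is true at w3.
Satisfying worlds: {w1, w2, w5}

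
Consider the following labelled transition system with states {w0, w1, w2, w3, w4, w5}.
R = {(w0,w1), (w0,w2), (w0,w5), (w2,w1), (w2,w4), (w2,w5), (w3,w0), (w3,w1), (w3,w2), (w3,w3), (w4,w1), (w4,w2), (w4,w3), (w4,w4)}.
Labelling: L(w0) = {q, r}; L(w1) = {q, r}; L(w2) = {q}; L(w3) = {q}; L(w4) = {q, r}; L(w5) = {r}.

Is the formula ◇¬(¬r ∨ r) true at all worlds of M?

No

Let φ = ◇¬(¬r ∨ r). Evaluate φ at each world:
  w0 (successors {w1, w2, w5}): φ is false.
  w1 (successors ∅): φ is false.
  w2 (successors {w1, w4, w5}): φ is false.
  w3 (successors {w0, w1, w2, w3}): φ is false.
  w4 (successors {w1, w2, w3, w4}): φ is false.
  w5 (successors ∅): φ is false.
Detail at w0 (counterexample):
  At w0: ◇¬(¬r ∨ r) requires ¬(¬r ∨ r) at some successor in {w1, w2, w5}.
    At w1: ¬(¬r ∨ r) is false.
    At w2: ¬(¬r ∨ r) is false.
    At w5: ¬(¬r ∨ r) is false.
  So ◇¬(¬r ∨ r) is false at w0.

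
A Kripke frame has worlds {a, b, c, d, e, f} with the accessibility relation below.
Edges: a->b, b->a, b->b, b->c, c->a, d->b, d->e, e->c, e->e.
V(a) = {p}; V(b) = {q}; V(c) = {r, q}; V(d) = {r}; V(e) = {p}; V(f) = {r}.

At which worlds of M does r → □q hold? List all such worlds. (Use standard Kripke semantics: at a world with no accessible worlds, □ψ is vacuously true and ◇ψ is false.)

Recall that □ψ holds at a world iff ψ holds at every accessible world, and ◇ψ holds iff ψ holds at some accessible world.
Let φ = r → □q. Evaluate φ at each world:
  a (successors {b}): φ is true.
  b (successors {a, b, c}): φ is true.
  c (successors {a}): φ is false.
  d (successors {b, e}): φ is false.
  e (successors {c, e}): φ is true.
  f (successors ∅): φ is true.
For instance, at c:
  At c: r is true, □q is false, so r → □q is false.
    At c: □q requires q at every successor {a}.
      q fails at a, so □q is false at c.
Satisfying worlds: {a, b, e, f}

a, b, e, f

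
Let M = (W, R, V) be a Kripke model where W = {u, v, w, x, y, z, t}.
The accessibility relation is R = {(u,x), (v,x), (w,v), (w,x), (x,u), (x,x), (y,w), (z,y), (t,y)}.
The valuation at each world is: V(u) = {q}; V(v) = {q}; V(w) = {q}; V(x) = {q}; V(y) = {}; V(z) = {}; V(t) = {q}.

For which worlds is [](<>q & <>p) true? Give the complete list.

none

Let φ = [](<>q & <>p). Evaluate φ at each world:
  u (successors {x}): φ is false.
  v (successors {x}): φ is false.
  w (successors {v, x}): φ is false.
  x (successors {u, x}): φ is false.
  y (successors {w}): φ is false.
  z (successors {y}): φ is false.
  t (successors {y}): φ is false.
For instance, at z:
  At z: [](<>q & <>p) requires <>q & <>p at every successor {y}.
    <>q & <>p fails at y, so [](<>q & <>p) is false at z.
      At y: <>q is true, <>p is false, so <>q & <>p is false.
Satisfying worlds: none.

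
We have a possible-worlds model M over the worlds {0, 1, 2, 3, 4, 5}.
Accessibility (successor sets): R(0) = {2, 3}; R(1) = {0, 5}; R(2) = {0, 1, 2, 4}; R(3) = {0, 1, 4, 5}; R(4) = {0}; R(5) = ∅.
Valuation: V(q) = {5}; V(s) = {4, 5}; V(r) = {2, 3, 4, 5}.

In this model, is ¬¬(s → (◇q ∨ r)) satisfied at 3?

Yes

At 3: ¬(s → (◇q ∨ r)) is false, so ¬¬(s → (◇q ∨ r)) is true.
  At 3: s → (◇q ∨ r) is true, so ¬(s → (◇q ∨ r)) is false.
    At 3: s is false, ◇q ∨ r is true, so s → (◇q ∨ r) is true.
      At 3: ◇q is true, r is true, so ◇q ∨ r is true.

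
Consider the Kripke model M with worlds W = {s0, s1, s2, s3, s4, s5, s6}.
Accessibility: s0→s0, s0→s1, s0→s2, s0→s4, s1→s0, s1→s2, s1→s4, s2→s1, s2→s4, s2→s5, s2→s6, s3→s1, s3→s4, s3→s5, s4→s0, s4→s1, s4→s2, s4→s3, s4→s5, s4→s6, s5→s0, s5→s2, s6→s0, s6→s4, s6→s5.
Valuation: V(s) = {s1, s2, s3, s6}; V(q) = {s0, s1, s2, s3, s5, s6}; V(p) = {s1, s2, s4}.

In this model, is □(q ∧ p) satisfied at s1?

At s1: □(q ∧ p) requires q ∧ p at every successor {s0, s2, s4}.
  q ∧ p fails at s0, so □(q ∧ p) is false at s1.

No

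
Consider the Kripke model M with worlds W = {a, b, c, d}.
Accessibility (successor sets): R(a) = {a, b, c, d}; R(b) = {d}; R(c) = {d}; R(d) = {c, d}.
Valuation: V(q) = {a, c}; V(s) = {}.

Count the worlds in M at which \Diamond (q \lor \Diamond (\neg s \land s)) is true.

2

Let φ = \Diamond (q \lor \Diamond (\neg s \land s)). Evaluate φ at each world:
  a (successors {a, b, c, d}): φ is true.
  b (successors {d}): φ is false.
  c (successors {d}): φ is false.
  d (successors {c, d}): φ is true.
For instance, at b:
  At b: \Diamond (q \lor \Diamond (\neg s \land s)) requires q \lor \Diamond (\neg s \land s) at some successor in {d}.
    At d: q \lor \Diamond (\neg s \land s) is false.
  So \Diamond (q \lor \Diamond (\neg s \land s)) is false at b.
Satisfying worlds: {a, d}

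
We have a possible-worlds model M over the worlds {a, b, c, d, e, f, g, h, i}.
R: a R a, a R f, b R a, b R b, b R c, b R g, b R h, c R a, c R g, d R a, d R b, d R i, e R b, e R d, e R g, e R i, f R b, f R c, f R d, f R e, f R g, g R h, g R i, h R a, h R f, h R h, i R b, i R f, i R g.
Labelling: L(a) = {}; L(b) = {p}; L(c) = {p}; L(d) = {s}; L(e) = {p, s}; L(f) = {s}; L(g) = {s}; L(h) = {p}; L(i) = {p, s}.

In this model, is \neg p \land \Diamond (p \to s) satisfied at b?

No

Recall that \Diamond ψ holds at a world iff ψ holds at some accessible world.
At b: \neg p is false, \Diamond (p \to s) is true, so \neg p \land \Diamond (p \to s) is false.
  At b: \Diamond (p \to s) requires p \to s at some successor in {a, b, c, g, h}.
    p \to s holds at a, so \Diamond (p \to s) is true at b.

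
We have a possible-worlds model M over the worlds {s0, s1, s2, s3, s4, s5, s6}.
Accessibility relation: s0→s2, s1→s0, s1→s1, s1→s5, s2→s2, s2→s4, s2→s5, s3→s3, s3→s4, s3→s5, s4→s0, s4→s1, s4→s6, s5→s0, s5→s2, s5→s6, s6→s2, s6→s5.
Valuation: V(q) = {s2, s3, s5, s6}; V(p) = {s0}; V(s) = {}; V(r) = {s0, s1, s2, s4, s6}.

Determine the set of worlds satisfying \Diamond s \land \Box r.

none

Let φ = \Diamond s \land \Box r. Evaluate φ at each world:
  s0 (successors {s2}): φ is false.
  s1 (successors {s0, s1, s5}): φ is false.
  s2 (successors {s2, s4, s5}): φ is false.
  s3 (successors {s3, s4, s5}): φ is false.
  s4 (successors {s0, s1, s6}): φ is false.
  s5 (successors {s0, s2, s6}): φ is false.
  s6 (successors {s2, s5}): φ is false.
For instance, at s6:
  At s6: \Diamond s is false, \Box r is false, so \Diamond s \land \Box r is false.
    At s6: \Diamond s requires s at some successor in {s2, s5}.
      At s2: s is false.
      At s5: s is false.
    So \Diamond s is false at s6.
    At s6: \Box r requires r at every successor {s2, s5}.
      r fails at s5, so \Box r is false at s6.
Satisfying worlds: none.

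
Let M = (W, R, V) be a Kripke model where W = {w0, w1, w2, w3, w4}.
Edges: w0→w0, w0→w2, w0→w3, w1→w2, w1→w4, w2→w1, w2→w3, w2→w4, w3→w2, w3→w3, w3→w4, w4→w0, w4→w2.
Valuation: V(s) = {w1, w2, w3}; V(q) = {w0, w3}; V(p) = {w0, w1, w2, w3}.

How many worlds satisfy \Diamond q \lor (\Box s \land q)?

4

Let φ = \Diamond q \lor (\Box s \land q). Evaluate φ at each world:
  w0 (successors {w0, w2, w3}): φ is true.
  w1 (successors {w2, w4}): φ is false.
  w2 (successors {w1, w3, w4}): φ is true.
  w3 (successors {w2, w3, w4}): φ is true.
  w4 (successors {w0, w2}): φ is true.
For instance, at w1:
  At w1: \Diamond q is false, \Box s \land q is false, so \Diamond q \lor (\Box s \land q) is false.
    At w1: \Diamond q requires q at some successor in {w2, w4}.
      At w2: q is false.
      At w4: q is false.
    So \Diamond q is false at w1.
    At w1: \Box s is false, q is false, so \Box s \land q is false.
      At w1: \Box s requires s at every successor {w2, w4}.
        s fails at w4, so \Box s is false at w1.
Satisfying worlds: {w0, w2, w3, w4}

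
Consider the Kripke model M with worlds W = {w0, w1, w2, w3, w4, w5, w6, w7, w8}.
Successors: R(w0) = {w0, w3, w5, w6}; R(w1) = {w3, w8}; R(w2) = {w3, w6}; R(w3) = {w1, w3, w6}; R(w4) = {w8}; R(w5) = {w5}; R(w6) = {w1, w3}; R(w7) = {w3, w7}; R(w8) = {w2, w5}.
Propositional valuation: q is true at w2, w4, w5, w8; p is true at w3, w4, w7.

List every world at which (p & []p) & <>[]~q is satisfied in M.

Recall that []ψ holds at a world iff ψ holds at every accessible world, and <>ψ holds iff ψ holds at some accessible world.
Let φ = (p & []p) & <>[]~q. Evaluate φ at each world:
  w0 (successors {w0, w3, w5, w6}): φ is false.
  w1 (successors {w3, w8}): φ is false.
  w2 (successors {w3, w6}): φ is false.
  w3 (successors {w1, w3, w6}): φ is false.
  w4 (successors {w8}): φ is false.
  w5 (successors {w5}): φ is false.
  w6 (successors {w1, w3}): φ is false.
  w7 (successors {w3, w7}): φ is true.
  w8 (successors {w2, w5}): φ is false.
For instance, at w1:
  At w1: p & []p is false, <>[]~q is true, so (p & []p) & <>[]~q is false.
    At w1: p is false, []p is false, so p & []p is false.
      At w1: []p requires p at every successor {w3, w8}.
        p fails at w8, so []p is false at w1.
    At w1: <>[]~q requires []~q at some successor in {w3, w8}.
      []~q holds at w3, so <>[]~q is true at w1.
Satisfying worlds: {w7}

w7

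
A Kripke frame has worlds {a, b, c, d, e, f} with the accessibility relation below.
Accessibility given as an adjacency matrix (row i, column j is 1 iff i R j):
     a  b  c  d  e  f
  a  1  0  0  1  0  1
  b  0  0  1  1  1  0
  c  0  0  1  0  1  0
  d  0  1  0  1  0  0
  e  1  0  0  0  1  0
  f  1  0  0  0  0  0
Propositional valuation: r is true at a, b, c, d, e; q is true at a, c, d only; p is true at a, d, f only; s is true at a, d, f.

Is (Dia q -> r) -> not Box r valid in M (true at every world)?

Let φ = (Dia q -> r) -> not Box r. Evaluate φ at each world:
  a (successors {a, d, f}): φ is true.
  b (successors {c, d, e}): φ is false.
  c (successors {c, e}): φ is false.
  d (successors {b, d}): φ is false.
  e (successors {a, e}): φ is false.
  f (successors {a}): φ is true.
Detail at b (counterexample):
  At b: Dia q -> r is true, not Box r is false, so (Dia q -> r) -> not Box r is false.
    At b: Dia q is true, r is true, so Dia q -> r is true.
      At b: Dia q requires q at some successor in {c, d, e}.
        q holds at c, so Dia q is true at b.
    At b: Box r is true, so not Box r is false.
      At b: Box r requires r at every successor {c, d, e}.
        At c: r is true.
        At d: r is true.
        At e: r is true.
      So Box r is true at b.

No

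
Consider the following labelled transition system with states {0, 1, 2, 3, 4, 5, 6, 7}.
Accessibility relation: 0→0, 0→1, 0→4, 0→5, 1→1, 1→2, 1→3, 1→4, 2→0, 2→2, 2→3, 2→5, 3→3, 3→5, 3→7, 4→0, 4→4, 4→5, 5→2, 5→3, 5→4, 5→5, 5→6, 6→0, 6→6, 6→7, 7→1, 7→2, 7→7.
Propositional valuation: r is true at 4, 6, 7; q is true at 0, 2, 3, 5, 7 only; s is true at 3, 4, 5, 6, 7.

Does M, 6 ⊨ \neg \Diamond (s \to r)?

No

Recall that \Diamond ψ holds at a world iff ψ holds at some accessible world.
At 6: \Diamond (s \to r) is true, so \neg \Diamond (s \to r) is false.
  At 6: \Diamond (s \to r) requires s \to r at some successor in {0, 6, 7}.
    s \to r holds at 0, so \Diamond (s \to r) is true at 6.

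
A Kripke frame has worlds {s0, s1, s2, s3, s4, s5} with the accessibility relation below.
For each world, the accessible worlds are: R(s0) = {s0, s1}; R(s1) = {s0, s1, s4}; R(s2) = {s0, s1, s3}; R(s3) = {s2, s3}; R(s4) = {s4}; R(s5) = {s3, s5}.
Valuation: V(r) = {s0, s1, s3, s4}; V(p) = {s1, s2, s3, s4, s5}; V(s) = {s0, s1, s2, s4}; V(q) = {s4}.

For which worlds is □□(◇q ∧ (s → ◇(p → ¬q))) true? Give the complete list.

Let φ = □□(◇q ∧ (s → ◇(p → ¬q))). Evaluate φ at each world:
  s0 (successors {s0, s1}): φ is false.
  s1 (successors {s0, s1, s4}): φ is false.
  s2 (successors {s0, s1, s3}): φ is false.
  s3 (successors {s2, s3}): φ is false.
  s4 (successors {s4}): φ is false.
  s5 (successors {s3, s5}): φ is false.
For instance, at s1:
  At s1: □□(◇q ∧ (s → ◇(p → ¬q))) requires □(◇q ∧ (s → ◇(p → ¬q))) at every successor {s0, s1, s4}.
    □(◇q ∧ (s → ◇(p → ¬q))) fails at s0, so □□(◇q ∧ (s → ◇(p → ¬q))) is false at s1.
      At s0: □(◇q ∧ (s → ◇(p → ¬q))) requires ◇q ∧ (s → ◇(p → ¬q)) at every successor {s0, s1}.
        ◇q ∧ (s → ◇(p → ¬q)) fails at s0, so □(◇q ∧ (s → ◇(p → ¬q))) is false at s0.
Satisfying worlds: none.

none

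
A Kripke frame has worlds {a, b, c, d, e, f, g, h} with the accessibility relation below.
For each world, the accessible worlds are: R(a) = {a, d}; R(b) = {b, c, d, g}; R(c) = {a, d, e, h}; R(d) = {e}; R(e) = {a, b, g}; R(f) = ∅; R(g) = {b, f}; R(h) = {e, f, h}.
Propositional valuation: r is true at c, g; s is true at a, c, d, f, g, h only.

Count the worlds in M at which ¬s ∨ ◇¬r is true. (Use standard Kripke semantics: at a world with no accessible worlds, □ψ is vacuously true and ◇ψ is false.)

7

Let φ = ¬s ∨ ◇¬r. Evaluate φ at each world:
  a (successors {a, d}): φ is true.
  b (successors {b, c, d, g}): φ is true.
  c (successors {a, d, e, h}): φ is true.
  d (successors {e}): φ is true.
  e (successors {a, b, g}): φ is true.
  f (successors ∅): φ is false.
  g (successors {b, f}): φ is true.
  h (successors {e, f, h}): φ is true.
For instance, at g:
  At g: ¬s is false, ◇¬r is true, so ¬s ∨ ◇¬r is true.
    At g: ◇¬r requires ¬r at some successor in {b, f}.
      ¬r holds at b, so ◇¬r is true at g.
Satisfying worlds: {a, b, c, d, e, g, h}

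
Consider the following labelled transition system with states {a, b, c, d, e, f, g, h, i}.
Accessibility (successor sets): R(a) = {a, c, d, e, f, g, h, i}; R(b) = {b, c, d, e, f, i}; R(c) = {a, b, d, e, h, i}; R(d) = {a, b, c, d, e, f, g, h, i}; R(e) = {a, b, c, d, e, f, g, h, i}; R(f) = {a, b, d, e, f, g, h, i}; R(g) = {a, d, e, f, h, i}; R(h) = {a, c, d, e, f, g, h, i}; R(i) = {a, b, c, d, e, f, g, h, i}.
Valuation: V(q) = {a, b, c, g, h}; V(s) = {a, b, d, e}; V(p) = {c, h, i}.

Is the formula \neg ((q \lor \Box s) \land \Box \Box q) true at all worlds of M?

Let φ = \neg ((q \lor \Box s) \land \Box \Box q). Evaluate φ at each world:
  a (successors {a, c, d, e, f, g, h, i}): φ is true.
  b (successors {b, c, d, e, f, i}): φ is true.
  c (successors {a, b, d, e, h, i}): φ is true.
  d (successors {a, b, c, d, e, f, g, h, i}): φ is true.
  e (successors {a, b, c, d, e, f, g, h, i}): φ is true.
  f (successors {a, b, d, e, f, g, h, i}): φ is true.
  g (successors {a, d, e, f, h, i}): φ is true.
  h (successors {a, c, d, e, f, g, h, i}): φ is true.
  i (successors {a, b, c, d, e, f, g, h, i}): φ is true.
For instance, at g:
  At g: (q \lor \Box s) \land \Box \Box q is false, so \neg ((q \lor \Box s) \land \Box \Box q) is true.
    At g: q \lor \Box s is true, \Box \Box q is false, so (q \lor \Box s) \land \Box \Box q is false.
      At g: q is true, \Box s is false, so q \lor \Box s is true.
      At g: \Box \Box q requires \Box q at every successor {a, d, e, f, h, i}.
        \Box q fails at a, so \Box \Box q is false at g.

Yes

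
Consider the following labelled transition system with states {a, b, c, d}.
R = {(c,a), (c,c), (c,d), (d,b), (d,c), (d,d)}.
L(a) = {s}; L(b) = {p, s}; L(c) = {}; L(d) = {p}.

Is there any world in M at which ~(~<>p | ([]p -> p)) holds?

No

Let φ = ~(~<>p | ([]p -> p)). Evaluate φ at each world:
  a (successors ∅): φ is false.
  b (successors ∅): φ is false.
  c (successors {a, c, d}): φ is false.
  d (successors {b, c, d}): φ is false.
For instance, at c:
  At c: ~<>p | ([]p -> p) is true, so ~(~<>p | ([]p -> p)) is false.
    At c: ~<>p is false, []p -> p is true, so ~<>p | ([]p -> p) is true.
      At c: <>p is true, so ~<>p is false.
      At c: []p is false, p is false, so []p -> p is true.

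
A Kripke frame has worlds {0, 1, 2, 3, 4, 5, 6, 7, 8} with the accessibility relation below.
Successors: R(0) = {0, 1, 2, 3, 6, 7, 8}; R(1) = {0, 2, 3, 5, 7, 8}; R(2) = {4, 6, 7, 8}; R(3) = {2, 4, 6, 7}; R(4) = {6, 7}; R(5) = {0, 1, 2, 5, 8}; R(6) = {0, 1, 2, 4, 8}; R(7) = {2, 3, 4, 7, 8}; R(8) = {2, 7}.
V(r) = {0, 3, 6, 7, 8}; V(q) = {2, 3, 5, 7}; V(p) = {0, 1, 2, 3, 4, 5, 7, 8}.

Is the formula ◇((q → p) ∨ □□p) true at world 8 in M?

Yes

At 8: ◇((q → p) ∨ □□p) requires (q → p) ∨ □□p at some successor in {2, 7}.
  (q → p) ∨ □□p holds at 2, so ◇((q → p) ∨ □□p) is true at 8.
    At 2: q → p is true, □□p is false, so (q → p) ∨ □□p is true.
      At 2: □□p requires □p at every successor {4, 6, 7, 8}.
        □p fails at 4, so □□p is false at 2.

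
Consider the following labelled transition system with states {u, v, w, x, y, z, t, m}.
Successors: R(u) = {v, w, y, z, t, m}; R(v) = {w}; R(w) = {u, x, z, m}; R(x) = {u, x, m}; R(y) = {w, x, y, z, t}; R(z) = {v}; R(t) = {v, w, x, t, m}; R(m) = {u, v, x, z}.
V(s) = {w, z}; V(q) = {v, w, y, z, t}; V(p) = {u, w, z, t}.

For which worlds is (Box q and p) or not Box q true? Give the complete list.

Recall that Box ψ holds at a world iff ψ holds at every accessible world, and Dia ψ holds iff ψ holds at some accessible world.
Let φ = (Box q and p) or not Box q. Evaluate φ at each world:
  u (successors {v, w, y, z, t, m}): φ is true.
  v (successors {w}): φ is false.
  w (successors {u, x, z, m}): φ is true.
  x (successors {u, x, m}): φ is true.
  y (successors {w, x, y, z, t}): φ is true.
  z (successors {v}): φ is true.
  t (successors {v, w, x, t, m}): φ is true.
  m (successors {u, v, x, z}): φ is true.
For instance, at y:
  At y: Box q and p is false, not Box q is true, so (Box q and p) or not Box q is true.
    At y: Box q is false, p is false, so Box q and p is false.
      At y: Box q requires q at every successor {w, x, y, z, t}.
        q fails at x, so Box q is false at y.
    At y: Box q is false, so not Box q is true.
      At y: Box q requires q at every successor {w, x, y, z, t}.
        q fails at x, so Box q is false at y.
Satisfying worlds: {u, w, x, y, z, t, m}

u, w, x, y, z, t, m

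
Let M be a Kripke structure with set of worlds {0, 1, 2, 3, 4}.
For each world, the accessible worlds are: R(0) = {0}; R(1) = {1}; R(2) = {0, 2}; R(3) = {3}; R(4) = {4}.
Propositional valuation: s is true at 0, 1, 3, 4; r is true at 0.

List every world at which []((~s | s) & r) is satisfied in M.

Let φ = []((~s | s) & r). Evaluate φ at each world:
  0 (successors {0}): φ is true.
  1 (successors {1}): φ is false.
  2 (successors {0, 2}): φ is false.
  3 (successors {3}): φ is false.
  4 (successors {4}): φ is false.
For instance, at 4:
  At 4: []((~s | s) & r) requires (~s | s) & r at every successor {4}.
    (~s | s) & r fails at 4, so []((~s | s) & r) is false at 4.
Satisfying worlds: {0}

0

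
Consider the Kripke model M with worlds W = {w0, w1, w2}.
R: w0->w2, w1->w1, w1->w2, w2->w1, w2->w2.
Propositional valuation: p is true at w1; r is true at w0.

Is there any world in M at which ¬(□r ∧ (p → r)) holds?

Yes

Recall that □ψ holds at a world iff ψ holds at every accessible world, and ◇ψ holds iff ψ holds at some accessible world.
Let φ = ¬(□r ∧ (p → r)). Evaluate φ at each world:
  w0 (successors {w2}): φ is true.
  w1 (successors {w1, w2}): φ is true.
  w2 (successors {w1, w2}): φ is true.
Detail at w0 (witness):
  At w0: □r ∧ (p → r) is false, so ¬(□r ∧ (p → r)) is true.
    At w0: □r is false, p → r is true, so □r ∧ (p → r) is false.
      At w0: □r requires r at every successor {w2}.
        r fails at w2, so □r is false at w0.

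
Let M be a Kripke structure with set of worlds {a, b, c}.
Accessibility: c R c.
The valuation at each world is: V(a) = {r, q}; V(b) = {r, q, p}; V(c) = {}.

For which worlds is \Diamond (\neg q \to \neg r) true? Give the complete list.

Recall that \Diamond ψ holds at a world iff ψ holds at some accessible world.
Let φ = \Diamond (\neg q \to \neg r). Evaluate φ at each world:
  a (successors ∅): φ is false.
  b (successors ∅): φ is false.
  c (successors {c}): φ is true.
For instance, at c:
  At c: \Diamond (\neg q \to \neg r) requires \neg q \to \neg r at some successor in {c}.
    \neg q \to \neg r holds at c, so \Diamond (\neg q \to \neg r) is true at c.
Satisfying worlds: {c}

c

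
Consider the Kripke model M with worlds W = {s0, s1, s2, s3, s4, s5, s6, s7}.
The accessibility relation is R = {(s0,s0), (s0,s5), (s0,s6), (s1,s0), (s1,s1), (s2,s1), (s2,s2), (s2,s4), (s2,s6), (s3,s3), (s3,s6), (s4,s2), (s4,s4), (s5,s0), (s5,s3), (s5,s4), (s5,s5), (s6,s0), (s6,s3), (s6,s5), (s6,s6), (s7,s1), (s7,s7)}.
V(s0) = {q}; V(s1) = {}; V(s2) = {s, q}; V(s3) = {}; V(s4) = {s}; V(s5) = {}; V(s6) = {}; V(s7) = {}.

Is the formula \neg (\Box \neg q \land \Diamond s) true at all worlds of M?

Let φ = \neg (\Box \neg q \land \Diamond s). Evaluate φ at each world:
  s0 (successors {s0, s5, s6}): φ is true.
  s1 (successors {s0, s1}): φ is true.
  s2 (successors {s1, s2, s4, s6}): φ is true.
  s3 (successors {s3, s6}): φ is true.
  s4 (successors {s2, s4}): φ is true.
  s5 (successors {s0, s3, s4, s5}): φ is true.
  s6 (successors {s0, s3, s5, s6}): φ is true.
  s7 (successors {s1, s7}): φ is true.
For instance, at s0:
  At s0: \Box \neg q \land \Diamond s is false, so \neg (\Box \neg q \land \Diamond s) is true.
    At s0: \Box \neg q is false, \Diamond s is false, so \Box \neg q \land \Diamond s is false.
      At s0: \Box \neg q requires \neg q at every successor {s0, s5, s6}.
        \neg q fails at s0, so \Box \neg q is false at s0.
      At s0: \Diamond s requires s at some successor in {s0, s5, s6}.
        At s0: s is false.
        At s5: s is false.
        At s6: s is false.
      So \Diamond s is false at s0.

Yes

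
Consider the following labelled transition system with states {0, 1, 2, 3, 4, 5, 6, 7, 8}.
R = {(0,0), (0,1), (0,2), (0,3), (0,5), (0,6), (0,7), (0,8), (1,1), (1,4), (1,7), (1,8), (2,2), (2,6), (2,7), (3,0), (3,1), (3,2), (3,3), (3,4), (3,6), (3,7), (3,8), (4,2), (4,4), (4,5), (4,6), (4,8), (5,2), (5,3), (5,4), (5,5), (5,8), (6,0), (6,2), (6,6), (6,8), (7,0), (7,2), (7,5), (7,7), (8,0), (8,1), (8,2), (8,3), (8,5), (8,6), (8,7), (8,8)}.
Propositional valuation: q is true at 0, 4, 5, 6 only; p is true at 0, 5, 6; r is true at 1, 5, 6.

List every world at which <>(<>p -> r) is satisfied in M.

Let φ = <>(<>p -> r). Evaluate φ at each world:
  0 (successors {0, 1, 2, 3, 5, 6, 7, 8}): φ is true.
  1 (successors {1, 4, 7, 8}): φ is true.
  2 (successors {2, 6, 7}): φ is true.
  3 (successors {0, 1, 2, 3, 4, 6, 7, 8}): φ is true.
  4 (successors {2, 4, 5, 6, 8}): φ is true.
  5 (successors {2, 3, 4, 5, 8}): φ is true.
  6 (successors {0, 2, 6, 8}): φ is true.
  7 (successors {0, 2, 5, 7}): φ is true.
  8 (successors {0, 1, 2, 3, 5, 6, 7, 8}): φ is true.
For instance, at 5:
  At 5: <>(<>p -> r) requires <>p -> r at some successor in {2, 3, 4, 5, 8}.
    <>p -> r holds at 5, so <>(<>p -> r) is true at 5.
      At 5: <>p is true, r is true, so <>p -> r is true.
Satisfying worlds: {0, 1, 2, 3, 4, 5, 6, 7, 8}

0, 1, 2, 3, 4, 5, 6, 7, 8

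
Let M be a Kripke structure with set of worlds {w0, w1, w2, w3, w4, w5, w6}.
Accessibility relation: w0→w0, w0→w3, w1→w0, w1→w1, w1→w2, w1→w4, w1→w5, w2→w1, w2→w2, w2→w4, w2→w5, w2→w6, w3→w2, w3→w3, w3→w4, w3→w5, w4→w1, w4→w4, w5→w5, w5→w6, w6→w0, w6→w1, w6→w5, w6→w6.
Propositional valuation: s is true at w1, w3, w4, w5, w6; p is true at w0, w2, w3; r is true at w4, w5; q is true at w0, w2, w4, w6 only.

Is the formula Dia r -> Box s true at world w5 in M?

Yes

At w5: Dia r is true, Box s is true, so Dia r -> Box s is true.
  At w5: Dia r requires r at some successor in {w5, w6}.
    r holds at w5, so Dia r is true at w5.
  At w5: Box s requires s at every successor {w5, w6}.
    At w5: s is true.
    At w6: s is true.
  So Box s is true at w5.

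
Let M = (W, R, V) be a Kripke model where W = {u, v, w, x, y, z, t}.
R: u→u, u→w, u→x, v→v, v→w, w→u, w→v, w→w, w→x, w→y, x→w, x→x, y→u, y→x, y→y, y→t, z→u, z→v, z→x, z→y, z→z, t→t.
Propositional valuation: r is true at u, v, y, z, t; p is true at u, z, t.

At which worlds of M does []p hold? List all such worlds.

Recall that []ψ holds at a world iff ψ holds at every accessible world, and <>ψ holds iff ψ holds at some accessible world.
Let φ = []p. Evaluate φ at each world:
  u (successors {u, w, x}): φ is false.
  v (successors {v, w}): φ is false.
  w (successors {u, v, w, x, y}): φ is false.
  x (successors {w, x}): φ is false.
  y (successors {u, x, y, t}): φ is false.
  z (successors {u, v, x, y, z}): φ is false.
  t (successors {t}): φ is true.
For instance, at t:
  At t: []p requires p at every successor {t}.
    At t: p is true.
  So []p is true at t.
Satisfying worlds: {t}

t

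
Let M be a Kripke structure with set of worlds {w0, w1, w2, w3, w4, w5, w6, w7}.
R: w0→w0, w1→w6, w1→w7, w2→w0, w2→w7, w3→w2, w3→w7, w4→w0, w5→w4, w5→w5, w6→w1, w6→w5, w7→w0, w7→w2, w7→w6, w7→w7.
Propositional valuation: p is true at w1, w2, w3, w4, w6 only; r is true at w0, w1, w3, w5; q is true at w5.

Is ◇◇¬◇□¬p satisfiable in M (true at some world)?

Yes

Let φ = ◇◇¬◇□¬p. Evaluate φ at each world:
  w0 (successors {w0}): φ is false.
  w1 (successors {w6, w7}): φ is true.
  w2 (successors {w0, w7}): φ is true.
  w3 (successors {w2, w7}): φ is true.
  w4 (successors {w0}): φ is false.
  w5 (successors {w4, w5}): φ is false.
  w6 (successors {w1, w5}): φ is true.
  w7 (successors {w0, w2, w6, w7}): φ is true.
Detail at w1 (witness):
  At w1: ◇◇¬◇□¬p requires ◇¬◇□¬p at some successor in {w6, w7}.
    ◇¬◇□¬p holds at w6, so ◇◇¬◇□¬p is true at w1.
      At w6: ◇¬◇□¬p requires ¬◇□¬p at some successor in {w1, w5}.
        ¬◇□¬p holds at w1, so ◇¬◇□¬p is true at w6.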